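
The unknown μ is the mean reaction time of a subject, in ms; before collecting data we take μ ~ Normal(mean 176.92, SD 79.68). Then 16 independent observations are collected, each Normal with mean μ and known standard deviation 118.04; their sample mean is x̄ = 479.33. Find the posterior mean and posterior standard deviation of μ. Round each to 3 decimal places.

Prior precision 1/τ₀² = 1/79.68² = 0.00015751; data precision n/σ² = 16/118.04² = 0.00114832.
Posterior precision = 0.00015751 + 0.00114832 = 0.00130582, giving posterior SD = 1/√0.00130582 = 27.673.
Posterior mean = (0.00015751·176.92 + 0.00114832·479.33) / 0.00130582 = 442.854.

Posterior mean ≈ 442.854; posterior SD ≈ 27.673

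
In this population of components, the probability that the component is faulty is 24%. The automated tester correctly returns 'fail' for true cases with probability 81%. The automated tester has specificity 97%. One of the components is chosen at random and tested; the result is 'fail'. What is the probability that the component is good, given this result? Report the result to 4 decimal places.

Let H be the event that the component is faulty. P(H) = 0.24, so P(¬H) = 0.76. With E the 'fail' result, P(E|H) = 0.81 and P(E|¬H) = 0.03.
P(E) = 0.81·0.24 + 0.03·0.76 = 0.19440 + 0.022800 = 0.21720.
By Bayes' theorem, P(H|E) = 0.19440 / 0.21720 = 0.8950. Hence P(¬H|E) = 1 − 0.8950 = 0.1050.

P(¬H | E) ≈ 0.1050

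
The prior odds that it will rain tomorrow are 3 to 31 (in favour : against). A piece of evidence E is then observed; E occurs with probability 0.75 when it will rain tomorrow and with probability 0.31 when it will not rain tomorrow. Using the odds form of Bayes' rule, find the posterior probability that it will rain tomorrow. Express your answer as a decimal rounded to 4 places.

Posterior probability ≈ 0.1897

Prior odds = 3/31 = 0.096774.
Likelihood ratio for E = 0.75/0.31 = 2.4194.
Posterior odds = prior odds × LR = 0.23413.
Posterior probability = odds/(1+odds) = 0.23413/1.2341 = 0.1897.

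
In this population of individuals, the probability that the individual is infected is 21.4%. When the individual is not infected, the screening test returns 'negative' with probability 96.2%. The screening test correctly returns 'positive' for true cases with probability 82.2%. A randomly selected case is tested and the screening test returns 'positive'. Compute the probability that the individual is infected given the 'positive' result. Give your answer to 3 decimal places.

P(H | E) ≈ 0.855

Write H for 'the individual is infected'. Prior odds H:¬H = 0.214/0.786 = 0.27226. For the 'positive' outcome, the likelihood ratio is 0.822/0.038 = 21.632.
Posterior odds = 0.27226 × 21.632 = 5.8895, so P(H|E) = 5.8895/(1+5.8895) = 0.855.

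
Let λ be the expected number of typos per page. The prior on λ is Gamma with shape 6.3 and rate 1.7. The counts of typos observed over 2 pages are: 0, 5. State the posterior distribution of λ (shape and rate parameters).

Total count ∑xᵢ = 5 over n = 2 pages.
Gamma is conjugate to the Poisson likelihood: posterior is Gamma(shape = 6.3+5 = 11.3, rate = 1.7+2 = 3.7).

Posterior: Gamma(shape=11.3, rate=3.7)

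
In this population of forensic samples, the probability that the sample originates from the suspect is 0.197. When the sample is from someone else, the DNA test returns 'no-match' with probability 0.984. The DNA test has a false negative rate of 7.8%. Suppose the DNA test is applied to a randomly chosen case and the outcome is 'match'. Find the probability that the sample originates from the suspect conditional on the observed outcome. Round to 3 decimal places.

Let H be the event that the sample originates from the suspect. P(H) = 0.197, so P(¬H) = 0.803. With E the 'match' result, P(E|H) = 0.922 and P(E|¬H) = 0.016.
P(E) = 0.922·0.197 + 0.016·0.803 = 0.18163 + 0.012848 = 0.19448.
By Bayes' theorem, P(H|E) = 0.18163 / 0.19448 = 0.934.

P(H | E) ≈ 0.934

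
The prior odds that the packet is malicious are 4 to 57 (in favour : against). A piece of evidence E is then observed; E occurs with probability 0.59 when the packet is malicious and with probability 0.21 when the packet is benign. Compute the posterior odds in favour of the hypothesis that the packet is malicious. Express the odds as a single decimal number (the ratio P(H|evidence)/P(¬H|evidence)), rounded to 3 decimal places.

Prior odds = 4/57 = 0.070175.
Likelihood ratio for E = 0.59/0.21 = 2.8095.
Posterior odds = prior odds × LR = 0.19716.

Posterior odds ≈ 0.197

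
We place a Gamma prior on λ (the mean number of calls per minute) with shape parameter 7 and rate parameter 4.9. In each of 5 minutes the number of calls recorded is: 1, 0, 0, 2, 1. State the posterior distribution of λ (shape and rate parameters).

Posterior: Gamma(shape=11, rate=9.9)

Total count ∑xᵢ = 4 over n = 5 minutes.
Gamma is conjugate to the Poisson likelihood: posterior is Gamma(shape = 7+4 = 11, rate = 4.9+5 = 9.9).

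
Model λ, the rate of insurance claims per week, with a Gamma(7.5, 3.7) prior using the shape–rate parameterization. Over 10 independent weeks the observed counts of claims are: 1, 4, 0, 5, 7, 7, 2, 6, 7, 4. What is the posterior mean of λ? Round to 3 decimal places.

Total count ∑xᵢ = 43 over n = 10 weeks.
Gamma is conjugate to the Poisson likelihood: posterior is Gamma(shape = 7.5+43 = 50.5, rate = 3.7+10 = 13.7).
E[λ | data] = 50.5/13.7 = 3.686.

Posterior mean ≈ 3.686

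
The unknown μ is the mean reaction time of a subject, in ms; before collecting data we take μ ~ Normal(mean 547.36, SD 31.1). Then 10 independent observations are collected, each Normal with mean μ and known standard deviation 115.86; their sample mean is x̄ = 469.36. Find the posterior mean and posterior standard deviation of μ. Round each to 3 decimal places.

Posterior mean ≈ 514.695; posterior SD ≈ 23.710

Prior precision 1/τ₀² = 1/31.1² = 0.00103390; data precision n/σ² = 10/115.86² = 0.00074496.
Posterior precision = 0.00103390 + 0.00074496 = 0.00177886, giving posterior SD = 1/√0.00177886 = 23.710.
Posterior mean = (0.00103390·547.36 + 0.00074496·469.36) / 0.00177886 = 514.695.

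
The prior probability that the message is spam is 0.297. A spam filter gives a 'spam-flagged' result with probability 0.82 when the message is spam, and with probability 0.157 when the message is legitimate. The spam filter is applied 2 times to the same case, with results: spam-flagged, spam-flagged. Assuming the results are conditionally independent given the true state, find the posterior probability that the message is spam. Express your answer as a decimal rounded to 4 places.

Posterior P(H) ≈ 0.9202

Let H be the event that the message is spam; start with P(H) = 0.297. P('spam-flagged'|H) = 0.82, P('spam-flagged'|¬H) = 0.157.
Update on result 1 ('spam-flagged'): P(H) ← 0.82·0.2970 / (0.82·0.2970 + 0.157·0.7030) = 0.24354/0.35391 = 0.6881.
Update on result 2 ('spam-flagged'): P(H) ← 0.82·0.6881 / (0.82·0.6881 + 0.157·0.3119) = 0.56427/0.61324 = 0.9202.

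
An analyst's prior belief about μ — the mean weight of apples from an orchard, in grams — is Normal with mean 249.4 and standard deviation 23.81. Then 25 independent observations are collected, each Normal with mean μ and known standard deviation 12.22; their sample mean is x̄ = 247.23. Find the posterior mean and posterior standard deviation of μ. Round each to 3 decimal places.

Posterior mean ≈ 247.253; posterior SD ≈ 2.431

Prior precision 1/τ₀² = 1/23.81² = 0.00176393; data precision n/σ² = 25/12.22² = 0.167416.
Posterior precision = 0.00176393 + 0.167416 = 0.169180, giving posterior SD = 1/√0.169180 = 2.431.
Posterior mean = (0.00176393·249.4 + 0.167416·247.23) / 0.169180 = 247.253.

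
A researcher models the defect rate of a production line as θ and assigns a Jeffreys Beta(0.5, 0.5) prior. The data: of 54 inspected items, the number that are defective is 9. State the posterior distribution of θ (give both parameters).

Observing 9 successes and 45 failures updates Beta(0.5, 0.5) by adding the success and failure counts to the two shape parameters: α = 0.5+9 = 9.5, β = 0.5+45 = 45.5.

Posterior: Beta(9.5, 45.5)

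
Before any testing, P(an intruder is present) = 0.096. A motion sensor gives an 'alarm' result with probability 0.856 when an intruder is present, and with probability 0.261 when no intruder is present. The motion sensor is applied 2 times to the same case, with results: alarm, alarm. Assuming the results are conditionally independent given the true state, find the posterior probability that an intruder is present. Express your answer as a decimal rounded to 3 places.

Let H be the event that an intruder is present; start with P(H) = 0.096. P('alarm'|H) = 0.856, P('alarm'|¬H) = 0.261.
Update on result 1 ('alarm'): P(H) ← 0.856·0.0960 / (0.856·0.0960 + 0.261·0.9040) = 0.082176/0.31812 = 0.2583.
Update on result 2 ('alarm'): P(H) ← 0.856·0.2583 / (0.856·0.2583 + 0.261·0.7417) = 0.22112/0.41470 = 0.5332.

Posterior P(H) ≈ 0.533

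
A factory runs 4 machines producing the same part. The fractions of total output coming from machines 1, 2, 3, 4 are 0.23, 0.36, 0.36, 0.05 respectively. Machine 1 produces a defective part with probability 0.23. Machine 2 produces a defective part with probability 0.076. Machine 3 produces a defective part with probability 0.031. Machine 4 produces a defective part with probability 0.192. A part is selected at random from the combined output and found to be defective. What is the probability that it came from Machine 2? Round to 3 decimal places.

Posterior probability ≈ 0.271

P(defective|M1) = 0.23; P(defective|M2) = 0.076; P(defective|M3) = 0.031; P(defective|M4) = 0.192.
Prior × likelihood for each source: 0.23·0.23=0.05290, 0.36·0.076=0.02736, 0.36·0.031=0.01116, 0.05·0.192=0.009600. Summing gives P(defective) = 0.10102.
P(Machine 2 | defective) = 0.02736 / 0.10102 = 0.271.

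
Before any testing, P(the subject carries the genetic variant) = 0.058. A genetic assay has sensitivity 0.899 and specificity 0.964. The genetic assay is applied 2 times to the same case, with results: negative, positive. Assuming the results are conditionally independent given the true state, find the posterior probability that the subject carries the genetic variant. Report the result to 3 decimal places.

Let H be the event that the subject carries the genetic variant; start with P(H) = 0.058. P('positive'|H) = 0.899, P('positive'|¬H) = 0.036.
Update on result 1 ('negative'): P(H) ← 0.101·0.0580 / (0.101·0.0580 + 0.964·0.9420) = 0.0058580/0.91395 = 0.0064.
Update on result 2 ('positive'): P(H) ← 0.899·0.0064 / (0.899·0.0064 + 0.036·0.9936) = 0.0057622/0.041531 = 0.1387.

Posterior P(H) ≈ 0.139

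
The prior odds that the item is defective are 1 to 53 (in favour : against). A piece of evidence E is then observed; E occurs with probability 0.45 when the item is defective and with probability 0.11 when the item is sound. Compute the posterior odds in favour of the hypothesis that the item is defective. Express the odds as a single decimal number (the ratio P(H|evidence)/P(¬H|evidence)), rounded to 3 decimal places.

Prior odds = 1/53 = 0.018868.
Likelihood ratio for E = 0.45/0.11 = 4.0909.
Posterior odds = prior odds × LR = 0.077187.

Posterior odds ≈ 0.077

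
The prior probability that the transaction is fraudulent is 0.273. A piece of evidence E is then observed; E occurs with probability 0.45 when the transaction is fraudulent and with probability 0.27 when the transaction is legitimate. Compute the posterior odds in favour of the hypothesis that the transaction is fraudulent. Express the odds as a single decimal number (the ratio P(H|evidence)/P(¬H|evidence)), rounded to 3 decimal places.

Posterior odds ≈ 0.626

Prior odds = 0.273/(1−0.273) = 0.37552.
Likelihood ratio for E = 0.45/0.27 = 1.6667.
Posterior odds = prior odds × LR = 0.62586.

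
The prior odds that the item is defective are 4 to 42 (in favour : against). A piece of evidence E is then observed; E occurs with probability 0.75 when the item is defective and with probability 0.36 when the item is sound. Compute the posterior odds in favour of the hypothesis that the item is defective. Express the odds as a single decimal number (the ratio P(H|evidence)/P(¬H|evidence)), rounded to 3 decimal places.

Posterior odds ≈ 0.198

Prior odds = 4/42 = 0.095238. In log-odds, ln(0.095238) = -2.3514.
Add log likelihood ratio: ln(2.0833) = 0.73397.
Posterior log-odds = -1.6174, so posterior odds = exp(-1.6174) = 0.19841.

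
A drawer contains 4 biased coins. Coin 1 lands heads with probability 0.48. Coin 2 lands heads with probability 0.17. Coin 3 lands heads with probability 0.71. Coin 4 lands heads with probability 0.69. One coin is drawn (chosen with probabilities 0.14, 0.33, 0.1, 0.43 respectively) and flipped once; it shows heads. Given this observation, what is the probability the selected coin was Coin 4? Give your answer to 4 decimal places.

Posterior probability ≈ 0.6043

P(heads|C1) = 0.48; P(heads|C2) = 0.17; P(heads|C3) = 0.71; P(heads|C4) = 0.69.
Prior × likelihood for each source: 0.14·0.48=0.06720, 0.33·0.17=0.05610, 0.1·0.71=0.07100, 0.43·0.69=0.2967. Summing gives P(heads) = 0.49100.
P(Coin 4 | heads) = 0.2967 / 0.49100 = 0.6043.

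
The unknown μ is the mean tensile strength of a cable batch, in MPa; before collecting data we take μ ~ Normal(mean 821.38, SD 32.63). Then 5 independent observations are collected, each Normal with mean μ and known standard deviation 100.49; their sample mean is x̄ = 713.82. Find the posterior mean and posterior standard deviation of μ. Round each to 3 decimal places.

Prior precision 1/τ₀² = 1/32.63² = 0.00093922; data precision n/σ² = 5/100.49² = 0.00049514.
Posterior precision = 0.00093922 + 0.00049514 = 0.00143435, giving posterior SD = 1/√0.00143435 = 26.404.
Posterior mean = (0.00093922·821.38 + 0.00049514·713.82) / 0.00143435 = 784.250.

Posterior mean ≈ 784.250; posterior SD ≈ 26.404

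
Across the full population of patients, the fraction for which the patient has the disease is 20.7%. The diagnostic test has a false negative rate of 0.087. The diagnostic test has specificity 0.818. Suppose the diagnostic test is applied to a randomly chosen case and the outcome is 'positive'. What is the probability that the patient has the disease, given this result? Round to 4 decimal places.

Write H for 'the patient has the disease'. Prior odds H:¬H = 0.207/0.793 = 0.26103. For the 'positive' outcome, the likelihood ratio is 0.913/0.182 = 5.0165.
Posterior odds = 0.26103 × 5.0165 = 1.3095, so P(H|E) = 1.3095/(1+1.3095) = 0.5670.

P(H | E) ≈ 0.5670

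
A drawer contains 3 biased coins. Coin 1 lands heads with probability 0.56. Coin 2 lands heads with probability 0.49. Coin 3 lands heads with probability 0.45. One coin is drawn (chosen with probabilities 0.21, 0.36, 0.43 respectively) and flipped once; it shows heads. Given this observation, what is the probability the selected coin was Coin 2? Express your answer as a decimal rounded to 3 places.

Tabulate prior·likelihood by source: [1] prior 0.21, lik 0.56, product 0.1176; [2] prior 0.36, lik 0.49, product 0.1764; [3] prior 0.43, lik 0.45, product 0.1935.
Normalizing constant = 0.48750; the posterior for Coin 2 is its product over the sum, 0.1764/0.48750 = 0.362.

Posterior probability ≈ 0.362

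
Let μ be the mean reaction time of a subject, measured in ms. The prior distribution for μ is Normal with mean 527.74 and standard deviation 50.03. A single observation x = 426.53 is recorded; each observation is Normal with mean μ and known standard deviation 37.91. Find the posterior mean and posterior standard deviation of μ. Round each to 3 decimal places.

With known σ, the Normal prior is conjugate. Weight on the data is w = (n/σ²)/(n/σ² + 1/τ₀²) = 0.00069581/(0.00069581+0.00039952) = 0.63525.
Posterior mean = w·x̄ + (1−w)·μ₀ = 0.63525·426.53 + 0.36475·527.74 = 463.446. Posterior variance = 1/(0.00069581+0.00039952) = 912.964, so SD = 30.215.

Posterior mean ≈ 463.446; posterior SD ≈ 30.215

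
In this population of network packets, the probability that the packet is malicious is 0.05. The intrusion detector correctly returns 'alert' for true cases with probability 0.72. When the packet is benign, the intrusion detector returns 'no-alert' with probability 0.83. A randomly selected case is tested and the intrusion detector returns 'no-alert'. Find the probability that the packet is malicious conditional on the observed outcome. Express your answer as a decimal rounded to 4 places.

Let H be the event that the packet is malicious. P(H) = 0.05, so P(¬H) = 0.95. With E the 'no-alert' result, P(E|H) = 0.28 and P(E|¬H) = 0.83.
P(E) = 0.28·0.05 + 0.83·0.95 = 0.014000 + 0.78850 = 0.80250.
By Bayes' theorem, P(H|E) = 0.014000 / 0.80250 = 0.0174.

P(H | E) ≈ 0.0174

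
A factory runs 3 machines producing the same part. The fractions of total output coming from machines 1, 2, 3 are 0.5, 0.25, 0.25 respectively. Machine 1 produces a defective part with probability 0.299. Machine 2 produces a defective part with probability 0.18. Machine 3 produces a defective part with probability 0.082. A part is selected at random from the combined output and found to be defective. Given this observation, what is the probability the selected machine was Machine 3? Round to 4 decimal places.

P(defective|M1) = 0.299; P(defective|M2) = 0.18; P(defective|M3) = 0.082.
Prior × likelihood for each source: 0.5·0.299=0.1495, 0.25·0.18=0.04500, 0.25·0.082=0.02050. Summing gives P(defective) = 0.21500.
P(Machine 3 | defective) = 0.02050 / 0.21500 = 0.0953.

Posterior probability ≈ 0.0953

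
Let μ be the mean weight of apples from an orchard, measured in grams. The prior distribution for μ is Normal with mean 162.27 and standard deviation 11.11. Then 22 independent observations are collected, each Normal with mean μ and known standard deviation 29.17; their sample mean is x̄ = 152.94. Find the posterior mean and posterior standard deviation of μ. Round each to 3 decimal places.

With known σ, the Normal prior is conjugate. Weight on the data is w = (n/σ²)/(n/σ² + 1/τ₀²) = 0.0258553/(0.0258553+0.00810162) = 0.76141.
Posterior mean = w·x̄ + (1−w)·μ₀ = 0.76141·152.94 + 0.23859·162.27 = 155.166. Posterior variance = 1/(0.0258553+0.00810162) = 29.4491, so SD = 5.427.

Posterior mean ≈ 155.166; posterior SD ≈ 5.427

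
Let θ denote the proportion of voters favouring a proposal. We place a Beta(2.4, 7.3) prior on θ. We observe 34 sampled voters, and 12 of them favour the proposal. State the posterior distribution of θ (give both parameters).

Observing 12 successes and 22 failures updates Beta(2.4, 7.3) by adding the success and failure counts to the two shape parameters: α = 2.4+12 = 14.4, β = 7.3+22 = 29.3.

Posterior: Beta(14.4, 29.3)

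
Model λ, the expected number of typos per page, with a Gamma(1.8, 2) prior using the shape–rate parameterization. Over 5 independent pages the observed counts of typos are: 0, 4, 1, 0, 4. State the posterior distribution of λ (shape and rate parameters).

The Poisson likelihood adds the total count to the shape and the number of exposure periods to the rate. Here ∑xᵢ = 9 and n = 5, so shape 1.8→10.8 and rate 2→7.

Posterior: Gamma(shape=10.8, rate=7)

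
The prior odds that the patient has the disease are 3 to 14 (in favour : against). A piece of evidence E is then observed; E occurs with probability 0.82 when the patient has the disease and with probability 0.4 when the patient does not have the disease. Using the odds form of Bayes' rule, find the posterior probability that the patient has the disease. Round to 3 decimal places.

Prior odds = 3/14 = 0.21429. In log-odds, ln(0.21429) = -1.5404.
Add log likelihood ratio: ln(2.0500) = 0.71784.
Posterior log-odds = -0.82261, so posterior odds = exp(-0.82261) = 0.43929. Converting, P(H|E) = 0.43929/1.4393 = 0.305.

Posterior probability ≈ 0.305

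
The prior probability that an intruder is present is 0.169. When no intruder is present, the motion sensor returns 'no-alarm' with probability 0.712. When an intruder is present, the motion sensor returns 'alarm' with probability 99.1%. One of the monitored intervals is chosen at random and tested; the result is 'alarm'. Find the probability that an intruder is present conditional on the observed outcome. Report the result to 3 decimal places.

Let H be the event that an intruder is present. P(H) = 0.169, so P(¬H) = 0.831. With E the 'alarm' result, P(E|H) = 0.991 and P(E|¬H) = 0.288.
P(E) = 0.991·0.169 + 0.288·0.831 = 0.16748 + 0.23933 = 0.40681.
By Bayes' theorem, P(H|E) = 0.16748 / 0.40681 = 0.412.

P(H | E) ≈ 0.412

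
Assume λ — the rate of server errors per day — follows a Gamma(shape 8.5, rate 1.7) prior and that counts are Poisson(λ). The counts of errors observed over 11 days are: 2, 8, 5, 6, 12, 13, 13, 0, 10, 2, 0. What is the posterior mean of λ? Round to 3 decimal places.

The Poisson likelihood adds the total count to the shape and the number of exposure periods to the rate. Here ∑xᵢ = 71 and n = 11, so shape 8.5→79.5 and rate 1.7→12.7.
Posterior mean = shape/rate = 79.5/12.7 = 6.260.

Posterior mean ≈ 6.260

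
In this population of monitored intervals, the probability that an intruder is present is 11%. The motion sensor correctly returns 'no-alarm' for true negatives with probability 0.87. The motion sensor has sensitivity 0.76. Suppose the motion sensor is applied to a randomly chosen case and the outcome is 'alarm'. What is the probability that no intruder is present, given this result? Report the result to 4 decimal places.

Write H for 'an intruder is present'. Prior odds H:¬H = 0.11/0.89 = 0.12360. For the 'alarm' outcome, the likelihood ratio is 0.76/0.13 = 5.8462.
Posterior odds = 0.12360 × 5.8462 = 0.72256, so P(H|E) = 0.72256/(1+0.72256) = 0.4195. Then P(¬H|E) = 1 − 0.4195 = 0.5805.

P(¬H | E) ≈ 0.5805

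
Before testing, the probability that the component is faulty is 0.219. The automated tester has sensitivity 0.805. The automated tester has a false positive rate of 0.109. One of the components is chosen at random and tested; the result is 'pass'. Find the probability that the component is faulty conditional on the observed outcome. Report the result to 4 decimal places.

P(H | E) ≈ 0.0578

Let H be the event that the component is faulty. P(H) = 0.219, so P(¬H) = 0.781. With E the 'pass' result, P(E|H) = 0.195 and P(E|¬H) = 0.891.
P(E) = 0.195·0.219 + 0.891·0.781 = 0.042705 + 0.69587 = 0.73858.
By Bayes' theorem, P(H|E) = 0.042705 / 0.73858 = 0.0578.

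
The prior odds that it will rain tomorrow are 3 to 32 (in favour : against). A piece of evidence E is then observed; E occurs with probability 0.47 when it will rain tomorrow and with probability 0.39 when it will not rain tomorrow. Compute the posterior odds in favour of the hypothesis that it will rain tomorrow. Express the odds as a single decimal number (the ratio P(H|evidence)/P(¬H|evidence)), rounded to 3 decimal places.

Prior odds = 3/32 = 0.093750.
Likelihood ratio for E = 0.47/0.39 = 1.2051.
Posterior odds = prior odds × LR = 0.11298.

Posterior odds ≈ 0.113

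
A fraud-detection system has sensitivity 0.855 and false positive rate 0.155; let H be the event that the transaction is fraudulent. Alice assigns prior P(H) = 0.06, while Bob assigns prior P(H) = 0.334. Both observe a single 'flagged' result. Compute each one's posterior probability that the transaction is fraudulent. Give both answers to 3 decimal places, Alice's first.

Alice: 0.260; Bob: 0.734

The likelihood ratio for a 'flagged' result is 0.855/0.155 = 5.5161.
Alice: prior odds 0.06/0.94 = 0.063830; posterior odds 0.35209; posterior probability 0.260.
Bob: prior odds 0.334/0.666 = 0.50150; posterior odds 2.7663; posterior probability 0.734.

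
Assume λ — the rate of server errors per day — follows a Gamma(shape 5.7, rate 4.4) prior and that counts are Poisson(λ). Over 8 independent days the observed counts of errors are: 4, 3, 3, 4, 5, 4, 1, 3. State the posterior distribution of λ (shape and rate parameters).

Posterior: Gamma(shape=32.7, rate=12.4)

Total count ∑xᵢ = 27 over n = 8 days.
Gamma is conjugate to the Poisson likelihood: posterior is Gamma(shape = 5.7+27 = 32.7, rate = 4.4+8 = 12.4).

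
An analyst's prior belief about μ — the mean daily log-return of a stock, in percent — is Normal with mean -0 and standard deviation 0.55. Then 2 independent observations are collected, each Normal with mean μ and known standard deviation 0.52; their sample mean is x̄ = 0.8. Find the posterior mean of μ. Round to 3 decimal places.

Prior precision 1/τ₀² = 1/0.55² = 3.30579; data precision n/σ² = 2/0.52² = 7.39645.
Posterior precision = 3.30579 + 7.39645 = 10.7022.
Posterior mean = (3.30579·-0 + 7.39645·0.8) / 10.7022 = 0.553.

Posterior mean ≈ 0.553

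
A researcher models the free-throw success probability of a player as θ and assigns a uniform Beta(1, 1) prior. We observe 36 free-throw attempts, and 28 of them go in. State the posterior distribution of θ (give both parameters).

The binomial likelihood is conjugate to the Beta prior: with 28 successes and 8 failures, the posterior is Beta(1+28, 1+8) = Beta(29, 9).

Posterior: Beta(29, 9)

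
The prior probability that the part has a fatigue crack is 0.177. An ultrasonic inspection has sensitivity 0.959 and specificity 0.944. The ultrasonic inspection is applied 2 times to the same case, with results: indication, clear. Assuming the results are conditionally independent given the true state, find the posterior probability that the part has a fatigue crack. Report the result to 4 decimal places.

Posterior P(H) ≈ 0.1379

With H the event that the part has a fatigue crack, the joint likelihood of the observed sequence is P(data|H) = 0.959·0.041 = 0.039319 and P(data|¬H) = 0.056·0.944 = 0.052864.
Bayes: P(H|data) = 0.177·0.039319 / (0.177·0.039319 + 0.823·0.052864) = 0.0069595/0.050467 = 0.1379.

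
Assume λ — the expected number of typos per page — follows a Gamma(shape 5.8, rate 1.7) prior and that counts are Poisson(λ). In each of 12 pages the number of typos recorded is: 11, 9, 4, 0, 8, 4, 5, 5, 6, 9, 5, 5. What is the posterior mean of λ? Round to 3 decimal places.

The Poisson likelihood adds the total count to the shape and the number of exposure periods to the rate. Here ∑xᵢ = 71 and n = 12, so shape 5.8→76.8 and rate 1.7→13.7.
E[λ | data] = 76.8/13.7 = 5.606.

Posterior mean ≈ 5.606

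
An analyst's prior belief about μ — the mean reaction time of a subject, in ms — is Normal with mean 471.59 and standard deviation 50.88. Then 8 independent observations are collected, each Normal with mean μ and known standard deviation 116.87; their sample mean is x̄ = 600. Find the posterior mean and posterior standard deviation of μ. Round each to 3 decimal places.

With known σ, the Normal prior is conjugate. Weight on the data is w = (n/σ²)/(n/σ² + 1/τ₀²) = 0.00058571/(0.00058571+0.00038628) = 0.60259.
Posterior mean = w·x̄ + (1−w)·μ₀ = 0.60259·600 + 0.39741·471.59 = 548.968. Posterior variance = 1/(0.00058571+0.00038628) = 1028.81, so SD = 32.075.

Posterior mean ≈ 548.968; posterior SD ≈ 32.075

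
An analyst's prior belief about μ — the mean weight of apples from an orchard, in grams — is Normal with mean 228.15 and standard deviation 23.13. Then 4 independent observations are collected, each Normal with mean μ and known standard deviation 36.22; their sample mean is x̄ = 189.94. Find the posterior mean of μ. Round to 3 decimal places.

Posterior mean ≈ 204.462

With known σ, the Normal prior is conjugate. Weight on the data is w = (n/σ²)/(n/σ² + 1/τ₀²) = 0.00304904/(0.00304904+0.00186917) = 0.61995.
Posterior mean = w·x̄ + (1−w)·μ₀ = 0.61995·189.94 + 0.38005·228.15 = 204.462.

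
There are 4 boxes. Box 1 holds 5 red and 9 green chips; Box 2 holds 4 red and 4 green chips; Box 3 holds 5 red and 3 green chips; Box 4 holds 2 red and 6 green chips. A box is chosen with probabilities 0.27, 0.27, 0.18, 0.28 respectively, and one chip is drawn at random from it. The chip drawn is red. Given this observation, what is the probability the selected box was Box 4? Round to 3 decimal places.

Posterior probability ≈ 0.169

Tabulate prior·likelihood by source: [1] prior 0.27, lik 0.3571, product 0.09643; [2] prior 0.27, lik 0.5, product 0.1350; [3] prior 0.18, lik 0.625, product 0.1125; [4] prior 0.28, lik 0.25, product 0.07000.
Normalizing constant = 0.41393; the posterior for Box 4 is its product over the sum, 0.07000/0.41393 = 0.169.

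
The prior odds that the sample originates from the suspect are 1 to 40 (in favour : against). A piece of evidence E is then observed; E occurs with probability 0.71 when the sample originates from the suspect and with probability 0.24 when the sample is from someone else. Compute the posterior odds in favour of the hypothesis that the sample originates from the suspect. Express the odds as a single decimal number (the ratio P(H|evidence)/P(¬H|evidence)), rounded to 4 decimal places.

Posterior odds ≈ 0.0740

Prior odds = 1/40 = 0.025000.
Likelihood ratio for E = 0.71/0.24 = 2.9583.
Posterior odds = prior odds × LR = 0.073958.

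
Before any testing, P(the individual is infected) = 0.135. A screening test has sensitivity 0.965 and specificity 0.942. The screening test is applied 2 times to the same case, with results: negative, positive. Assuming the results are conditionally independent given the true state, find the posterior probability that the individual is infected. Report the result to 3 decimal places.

Posterior P(H) ≈ 0.088

With H the event that the individual is infected, the joint likelihood of the observed sequence is P(data|H) = 0.035·0.965 = 0.033775 and P(data|¬H) = 0.942·0.058 = 0.054636.
Bayes: P(H|data) = 0.135·0.033775 / (0.135·0.033775 + 0.865·0.054636) = 0.0045596/0.051820 = 0.0880.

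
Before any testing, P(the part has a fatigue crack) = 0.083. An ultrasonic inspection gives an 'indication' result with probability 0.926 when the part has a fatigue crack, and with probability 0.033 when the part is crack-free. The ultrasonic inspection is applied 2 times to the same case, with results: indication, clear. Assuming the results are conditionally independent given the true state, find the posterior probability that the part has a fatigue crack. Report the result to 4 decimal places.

Posterior P(H) ≈ 0.1627

With H the event that the part has a fatigue crack, the joint likelihood of the observed sequence is P(data|H) = 0.926·0.074 = 0.068524 and P(data|¬H) = 0.033·0.967 = 0.031911.
Bayes: P(H|data) = 0.083·0.068524 / (0.083·0.068524 + 0.917·0.031911) = 0.0056875/0.034950 = 0.1627.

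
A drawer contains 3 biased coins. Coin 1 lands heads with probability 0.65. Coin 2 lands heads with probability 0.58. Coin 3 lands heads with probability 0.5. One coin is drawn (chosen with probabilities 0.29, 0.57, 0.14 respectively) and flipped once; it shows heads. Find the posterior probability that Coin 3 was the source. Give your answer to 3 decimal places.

Posterior probability ≈ 0.119

Tabulate prior·likelihood by source: [1] prior 0.29, lik 0.65, product 0.1885; [2] prior 0.57, lik 0.58, product 0.3306; [3] prior 0.14, lik 0.5, product 0.07000.
Normalizing constant = 0.58910; the posterior for Coin 3 is its product over the sum, 0.07000/0.58910 = 0.119.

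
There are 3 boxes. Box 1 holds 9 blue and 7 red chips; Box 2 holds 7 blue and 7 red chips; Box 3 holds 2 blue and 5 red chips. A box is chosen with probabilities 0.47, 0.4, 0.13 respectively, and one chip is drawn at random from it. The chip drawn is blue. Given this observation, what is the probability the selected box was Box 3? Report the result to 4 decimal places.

Posterior probability ≈ 0.0741

P(blue|Box 1) = 0.5625; P(blue|Box 2) = 0.5; P(blue|Box 3) = 0.2857.
Prior × likelihood for each source: 0.47·0.5625=0.2644, 0.4·0.5=0.2000, 0.13·0.2857=0.03714. Summing gives P(blue) = 0.50152.
P(Box 3 | blue) = 0.03714 / 0.50152 = 0.0741.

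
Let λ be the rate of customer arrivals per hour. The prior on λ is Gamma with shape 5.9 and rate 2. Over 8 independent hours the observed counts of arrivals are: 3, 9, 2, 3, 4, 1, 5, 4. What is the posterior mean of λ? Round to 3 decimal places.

Posterior mean ≈ 3.690

The Poisson likelihood adds the total count to the shape and the number of exposure periods to the rate. Here ∑xᵢ = 31 and n = 8, so shape 5.9→36.9 and rate 2→10.
Posterior mean = shape/rate = 36.9/10 = 3.690.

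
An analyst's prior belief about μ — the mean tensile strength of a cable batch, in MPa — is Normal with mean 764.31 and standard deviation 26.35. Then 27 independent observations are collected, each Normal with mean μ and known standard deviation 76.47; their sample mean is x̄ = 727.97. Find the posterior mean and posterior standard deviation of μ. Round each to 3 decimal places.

Prior precision 1/τ₀² = 1/26.35² = 0.00144025; data precision n/σ² = 27/76.47² = 0.00461723.
Posterior precision = 0.00144025 + 0.00461723 = 0.00605748, giving posterior SD = 1/√0.00605748 = 12.849.
Posterior mean = (0.00144025·764.31 + 0.00461723·727.97) / 0.00605748 = 736.610.

Posterior mean ≈ 736.610; posterior SD ≈ 12.849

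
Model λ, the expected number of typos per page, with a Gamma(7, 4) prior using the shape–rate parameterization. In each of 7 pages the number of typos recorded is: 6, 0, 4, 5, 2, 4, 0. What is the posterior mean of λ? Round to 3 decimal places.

Posterior mean ≈ 2.545

Total count ∑xᵢ = 21 over n = 7 pages.
Gamma is conjugate to the Poisson likelihood: posterior is Gamma(shape = 7+21 = 28, rate = 4+7 = 11).
Posterior mean = shape/rate = 28/11 = 2.545.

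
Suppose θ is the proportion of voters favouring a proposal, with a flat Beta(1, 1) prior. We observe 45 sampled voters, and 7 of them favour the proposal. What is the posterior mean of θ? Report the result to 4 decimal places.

Posterior mean ≈ 0.1702

The binomial likelihood is conjugate to the Beta prior: with 7 successes and 38 failures, the posterior is Beta(1+7, 1+38) = Beta(8, 39).
Posterior mean = α/(α+β) = 8/47 = 0.1702.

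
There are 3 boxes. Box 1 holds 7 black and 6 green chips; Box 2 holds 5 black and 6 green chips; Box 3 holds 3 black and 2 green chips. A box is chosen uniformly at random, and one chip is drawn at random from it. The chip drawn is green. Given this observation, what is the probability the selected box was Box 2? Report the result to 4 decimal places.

Posterior probability ≈ 0.3877

P(green|Box 1) = 0.4615; P(green|Box 2) = 0.5455; P(green|Box 3) = 0.4.
Prior × likelihood for each source: 0.333333·0.4615=0.1538, 0.333333·0.5455=0.1818, 0.333333·0.4=0.1333. Summing gives P(green) = 0.46900.
P(Box 2 | green) = 0.1818 / 0.46900 = 0.3877.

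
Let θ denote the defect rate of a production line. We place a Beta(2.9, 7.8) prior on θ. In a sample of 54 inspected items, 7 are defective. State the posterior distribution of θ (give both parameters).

Observing 7 successes and 47 failures updates Beta(2.9, 7.8) by adding the success and failure counts to the two shape parameters: α = 2.9+7 = 9.9, β = 7.8+47 = 54.8.

Posterior: Beta(9.9, 54.8)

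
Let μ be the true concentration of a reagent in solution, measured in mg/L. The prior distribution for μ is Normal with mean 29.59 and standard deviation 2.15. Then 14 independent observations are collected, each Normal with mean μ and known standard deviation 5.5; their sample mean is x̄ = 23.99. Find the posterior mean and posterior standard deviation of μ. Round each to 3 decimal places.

Prior precision 1/τ₀² = 1/2.15² = 0.216333; data precision n/σ² = 14/5.5² = 0.462810.
Posterior precision = 0.216333 + 0.462810 = 0.679143, giving posterior SD = 1/√0.679143 = 1.213.
Posterior mean = (0.216333·29.59 + 0.462810·23.99) / 0.679143 = 25.774.

Posterior mean ≈ 25.774; posterior SD ≈ 1.213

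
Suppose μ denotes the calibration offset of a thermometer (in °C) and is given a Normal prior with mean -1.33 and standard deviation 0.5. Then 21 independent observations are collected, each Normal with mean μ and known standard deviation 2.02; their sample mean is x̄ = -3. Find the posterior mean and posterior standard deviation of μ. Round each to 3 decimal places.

With known σ, the Normal prior is conjugate. Weight on the data is w = (n/σ²)/(n/σ² + 1/τ₀²) = 5.14655/(5.14655+4.00000) = 0.56268.
Posterior mean = w·x̄ + (1−w)·μ₀ = 0.56268·-3 + 0.43732·-1.33 = -2.270. Posterior variance = 1/(5.14655+4.00000) = 0.109331, so SD = 0.331.

Posterior mean ≈ -2.270; posterior SD ≈ 0.331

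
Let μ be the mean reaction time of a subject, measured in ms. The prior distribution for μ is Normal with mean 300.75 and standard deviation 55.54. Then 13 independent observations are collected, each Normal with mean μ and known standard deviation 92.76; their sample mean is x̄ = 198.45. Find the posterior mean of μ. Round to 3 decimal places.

With known σ, the Normal prior is conjugate. Weight on the data is w = (n/σ²)/(n/σ² + 1/τ₀²) = 0.00151085/(0.00151085+0.00032418) = 0.82334.
Posterior mean = w·x̄ + (1−w)·μ₀ = 0.82334·198.45 + 0.17666·300.75 = 216.523.

Posterior mean ≈ 216.523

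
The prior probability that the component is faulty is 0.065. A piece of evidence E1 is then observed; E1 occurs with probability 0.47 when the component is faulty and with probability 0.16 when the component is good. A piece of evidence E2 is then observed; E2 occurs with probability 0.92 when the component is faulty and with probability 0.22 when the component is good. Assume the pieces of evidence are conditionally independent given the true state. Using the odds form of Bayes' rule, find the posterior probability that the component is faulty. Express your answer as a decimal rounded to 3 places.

Prior odds = 0.065/(1−0.065) = 0.069519. In log-odds, ln(0.069519) = -2.6662.
Add log likelihood ratios: ln(2.9375) + ln(4.1818) = 2.5083.
Posterior log-odds = -0.15785, so posterior odds = exp(-0.15785) = 0.85397. Converting, P(H|E) = 0.85397/1.8540 = 0.461.

Posterior probability ≈ 0.461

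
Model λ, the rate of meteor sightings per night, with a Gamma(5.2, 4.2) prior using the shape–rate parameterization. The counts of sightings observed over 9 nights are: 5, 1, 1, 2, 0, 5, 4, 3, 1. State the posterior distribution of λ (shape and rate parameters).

Total count ∑xᵢ = 22 over n = 9 nights.
Gamma is conjugate to the Poisson likelihood: posterior is Gamma(shape = 5.2+22 = 27.2, rate = 4.2+9 = 13.2).

Posterior: Gamma(shape=27.2, rate=13.2)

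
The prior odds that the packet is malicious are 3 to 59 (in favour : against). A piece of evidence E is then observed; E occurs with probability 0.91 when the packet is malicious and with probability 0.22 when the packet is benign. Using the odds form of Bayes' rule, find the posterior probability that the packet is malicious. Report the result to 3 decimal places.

Prior odds = 3/59 = 0.050847. In log-odds, ln(0.050847) = -2.9789.
Add log likelihood ratio: ln(4.1364) = 1.4198.
Posterior log-odds = -1.5591, so posterior odds = exp(-1.5591) = 0.21032. Converting, P(H|E) = 0.21032/1.2103 = 0.174.

Posterior probability ≈ 0.174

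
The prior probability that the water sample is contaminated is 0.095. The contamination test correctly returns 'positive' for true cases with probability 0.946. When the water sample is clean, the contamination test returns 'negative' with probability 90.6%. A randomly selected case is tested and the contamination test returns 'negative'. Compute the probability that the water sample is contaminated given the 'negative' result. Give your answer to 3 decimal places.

Let H be the event that the water sample is contaminated. P(H) = 0.095, so P(¬H) = 0.905. With E the 'negative' result, P(E|H) = 0.054 and P(E|¬H) = 0.906.
P(E) = 0.054·0.095 + 0.906·0.905 = 0.0051300 + 0.81993 = 0.82506.
By Bayes' theorem, P(H|E) = 0.0051300 / 0.82506 = 0.006.

P(H | E) ≈ 0.006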